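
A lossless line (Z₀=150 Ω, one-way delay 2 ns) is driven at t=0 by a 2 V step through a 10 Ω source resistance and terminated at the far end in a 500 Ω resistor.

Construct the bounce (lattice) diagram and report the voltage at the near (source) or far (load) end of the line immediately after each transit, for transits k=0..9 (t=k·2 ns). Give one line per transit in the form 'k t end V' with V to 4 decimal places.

Γ_L=0.538462, Γ_S=-0.875000; launch V₁=2·150/160=1.875000
k=0 src: V=1.8750
k=1 load: inc=1.875000, refl=1.875000·0.538462=1.0096; V=0.000000+1.875000+1.009615=2.8846
k=2 src: inc=1.009615, refl=1.009615·-0.875000=-0.8834; V=1.875000+1.009615+-0.883413=2.0012
k=3 load: inc=-0.883413, refl=-0.883413·0.538462=-0.4757; V=2.884615+-0.883413+-0.475684=1.5255
k=4 src: inc=-0.475684, refl=-0.475684·-0.875000=0.4162; V=2.001202+-0.475684+0.416224=1.9417
k=5 load: inc=0.416224, refl=0.416224·0.538462=0.2241; V=1.525518+0.416224+0.224120=2.1659
k=6 src: inc=0.224120, refl=0.224120·-0.875000=-0.1961; V=1.941741+0.224120+-0.196105=1.9698
k=7 load: inc=-0.196105, refl=-0.196105·0.538462=-0.1056; V=2.165862+-0.196105+-0.105595=1.8642
k=8 src: inc=-0.105595, refl=-0.105595·-0.875000=0.0924; V=1.969756+-0.105595+0.092396=1.9566
k=9 load: inc=0.092396, refl=0.092396·0.538462=0.0498; V=1.864161+0.092396+0.049752=2.0063

0 0 source 1.8750
1 2 load 2.8846
2 4 source 2.0012
3 6 load 1.5255
4 8 source 1.9417
5 10 load 2.1659
6 12 source 1.9698
7 14 load 1.8642
8 16 source 1.9566
9 18 load 2.0063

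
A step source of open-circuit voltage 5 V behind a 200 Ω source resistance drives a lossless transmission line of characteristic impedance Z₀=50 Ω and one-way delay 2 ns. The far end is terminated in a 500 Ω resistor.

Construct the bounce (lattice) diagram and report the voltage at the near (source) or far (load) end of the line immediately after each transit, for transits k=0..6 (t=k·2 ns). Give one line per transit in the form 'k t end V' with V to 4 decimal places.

Γ_L=0.818182, Γ_S=0.600000; launch V₁=5·50/250=1.000000
k=0 src: V=1.0000
k=1 load: inc=1.000000, refl=1.000000·0.818182=0.8182; V=0.000000+1.000000+0.818182=1.8182
k=2 src: inc=0.818182, refl=0.818182·0.600000=0.4909; V=1.000000+0.818182+0.490909=2.3091
k=3 load: inc=0.490909, refl=0.490909·0.818182=0.4017; V=1.818182+0.490909+0.401653=2.7107
k=4 src: inc=0.401653, refl=0.401653·0.600000=0.2410; V=2.309091+0.401653+0.240992=2.9517
k=5 load: inc=0.240992, refl=0.240992·0.818182=0.1972; V=2.710744+0.240992+0.197175=3.1489
k=6 src: inc=0.197175, refl=0.197175·0.600000=0.1183; V=2.951736+0.197175+0.118305=3.2672

0 0 source 1.0000
1 2 load 1.8182
2 4 source 2.3091
3 6 load 2.7107
4 8 source 2.9517
5 10 load 3.1489
6 12 source 3.2672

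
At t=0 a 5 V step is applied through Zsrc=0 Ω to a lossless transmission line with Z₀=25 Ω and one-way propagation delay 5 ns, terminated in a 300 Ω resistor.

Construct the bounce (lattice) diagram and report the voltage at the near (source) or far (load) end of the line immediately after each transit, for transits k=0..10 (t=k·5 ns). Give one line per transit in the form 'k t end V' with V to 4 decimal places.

0 0 source 5.0000
1 5 load 9.2308
2 10 source 5.0000
3 15 load 1.4201
4 20 source 5.0000
5 25 load 8.0291
6 30 source 5.0000
7 35 load 2.4369
8 40 source 5.0000
9 45 load 7.1688
10 50 source 5.0000

Γ_L=0.846154, Γ_S=-1.000000; launch V₁=5·25/25=5.000000
k=0 src: V=5.0000
k=1 load: inc=5.000000, refl=5.000000·0.846154=4.2308; V=0.000000+5.000000+4.230769=9.2308
k=2 src: inc=4.230769, refl=4.230769·-1.000000=-4.2308; V=5.000000+4.230769+-4.230769=5.0000
k=3 load: inc=-4.230769, refl=-4.230769·0.846154=-3.5799; V=9.230769+-4.230769+-3.579882=1.4201
k=4 src: inc=-3.579882, refl=-3.579882·-1.000000=3.5799; V=5.000000+-3.579882+3.579882=5.0000
k=5 load: inc=3.579882, refl=3.579882·0.846154=3.0291; V=1.420118+3.579882+3.029131=8.0291
k=6 src: inc=3.029131, refl=3.029131·-1.000000=-3.0291; V=5.000000+3.029131+-3.029131=5.0000
k=7 load: inc=-3.029131, refl=-3.029131·0.846154=-2.5631; V=8.029131+-3.029131+-2.563111=2.4369
k=8 src: inc=-2.563111, refl=-2.563111·-1.000000=2.5631; V=5.000000+-2.563111+2.563111=5.0000
k=9 load: inc=2.563111, refl=2.563111·0.846154=2.1688; V=2.436889+2.563111+2.168786=7.1688
k=10 src: inc=2.168786, refl=2.168786·-1.000000=-2.1688; V=5.000000+2.168786+-2.168786=5.0000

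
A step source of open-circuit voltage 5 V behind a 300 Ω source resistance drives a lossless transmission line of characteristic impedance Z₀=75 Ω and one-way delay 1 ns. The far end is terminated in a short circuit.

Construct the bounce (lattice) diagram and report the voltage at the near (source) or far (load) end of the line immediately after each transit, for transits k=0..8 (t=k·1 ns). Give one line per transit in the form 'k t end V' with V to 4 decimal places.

0 0 source 1.0000
1 1 load 0.0000
2 2 source -0.6000
3 3 load 0.0000
4 4 source 0.3600
5 5 load 0.0000
6 6 source -0.2160
7 7 load 0.0000
8 8 source 0.1296

Γ_L=-1.000000, Γ_S=0.600000; launch V₁=5·75/375=1.000000
k=0 src: V=1.0000
k=1 load: inc=1.000000, refl=1.000000·-1.000000=-1.0000; V=0.000000+1.000000+-1.000000=0.0000
k=2 src: inc=-1.000000, refl=-1.000000·0.600000=-0.6000; V=1.000000+-1.000000+-0.600000=-0.6000
k=3 load: inc=-0.600000, refl=-0.600000·-1.000000=0.6000; V=0.000000+-0.600000+0.600000=0.0000
k=4 src: inc=0.600000, refl=0.600000·0.600000=0.3600; V=-0.600000+0.600000+0.360000=0.3600
k=5 load: inc=0.360000, refl=0.360000·-1.000000=-0.3600; V=0.000000+0.360000+-0.360000=0.0000
k=6 src: inc=-0.360000, refl=-0.360000·0.600000=-0.2160; V=0.360000+-0.360000+-0.216000=-0.2160
k=7 load: inc=-0.216000, refl=-0.216000·-1.000000=0.2160; V=0.000000+-0.216000+0.216000=0.0000
k=8 src: inc=0.216000, refl=0.216000·0.600000=0.1296; V=-0.216000+0.216000+0.129600=0.1296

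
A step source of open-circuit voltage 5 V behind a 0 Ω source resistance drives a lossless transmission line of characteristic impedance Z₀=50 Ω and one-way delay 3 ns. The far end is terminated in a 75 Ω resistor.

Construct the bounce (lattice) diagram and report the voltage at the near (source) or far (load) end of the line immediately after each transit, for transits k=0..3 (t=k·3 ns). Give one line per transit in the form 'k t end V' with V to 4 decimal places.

0 0 source 5.0000
1 3 load 6.0000
2 6 source 5.0000
3 9 load 4.8000

Γ_L=0.200000, Γ_S=-1.000000; launch V₁=5·50/50=5.000000
k=0 src: V=5.0000
k=1 load: inc=5.000000, refl=5.000000·0.200000=1.0000; V=0.000000+5.000000+1.000000=6.0000
k=2 src: inc=1.000000, refl=1.000000·-1.000000=-1.0000; V=5.000000+1.000000+-1.000000=5.0000
k=3 load: inc=-1.000000, refl=-1.000000·0.200000=-0.2000; V=6.000000+-1.000000+-0.200000=4.8000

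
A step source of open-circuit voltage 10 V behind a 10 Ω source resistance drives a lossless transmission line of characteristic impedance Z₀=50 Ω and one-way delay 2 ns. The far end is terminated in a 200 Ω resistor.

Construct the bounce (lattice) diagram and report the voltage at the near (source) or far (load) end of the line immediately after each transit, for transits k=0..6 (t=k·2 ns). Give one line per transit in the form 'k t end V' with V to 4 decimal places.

0 0 source 8.3333
1 2 load 13.3333
2 4 source 10.0000
3 6 load 8.0000
4 8 source 9.3333
5 10 load 10.1333
6 12 source 9.6000

Γ_L=0.600000, Γ_S=-0.666667; launch V₁=10·50/60=8.333333
k=0 src: V=8.3333
k=1 load: inc=8.333333, refl=8.333333·0.600000=5.0000; V=0.000000+8.333333+5.000000=13.3333
k=2 src: inc=5.000000, refl=5.000000·-0.666667=-3.3333; V=8.333333+5.000000+-3.333333=10.0000
k=3 load: inc=-3.333333, refl=-3.333333·0.600000=-2.0000; V=13.333333+-3.333333+-2.000000=8.0000
k=4 src: inc=-2.000000, refl=-2.000000·-0.666667=1.3333; V=10.000000+-2.000000+1.333333=9.3333
k=5 load: inc=1.333333, refl=1.333333·0.600000=0.8000; V=8.000000+1.333333+0.800000=10.1333
k=6 src: inc=0.800000, refl=0.800000·-0.666667=-0.5333; V=9.333333+0.800000+-0.533333=9.6000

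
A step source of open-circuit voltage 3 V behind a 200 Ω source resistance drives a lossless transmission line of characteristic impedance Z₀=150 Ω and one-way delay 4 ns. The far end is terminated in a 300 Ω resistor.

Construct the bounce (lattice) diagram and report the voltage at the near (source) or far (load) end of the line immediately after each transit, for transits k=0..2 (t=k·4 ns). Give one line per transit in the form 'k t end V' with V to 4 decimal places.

0 0 source 1.2857
1 4 load 1.7143
2 8 source 1.7755

Γ_L=0.333333, Γ_S=0.142857; launch V₁=3·150/350=1.285714
k=0 src: V=1.2857
k=1 load: inc=1.285714, refl=1.285714·0.333333=0.4286; V=0.000000+1.285714+0.428571=1.7143
k=2 src: inc=0.428571, refl=0.428571·0.142857=0.0612; V=1.285714+0.428571+0.061224=1.7755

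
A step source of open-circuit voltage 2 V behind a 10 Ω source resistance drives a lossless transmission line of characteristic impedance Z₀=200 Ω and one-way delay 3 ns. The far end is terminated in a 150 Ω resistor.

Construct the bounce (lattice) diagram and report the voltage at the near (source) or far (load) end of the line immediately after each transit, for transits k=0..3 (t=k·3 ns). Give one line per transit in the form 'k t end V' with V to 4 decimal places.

0 0 source 1.9048
1 3 load 1.6327
2 6 source 1.8788
3 9 load 1.8437

Γ_L=-0.142857, Γ_S=-0.904762; launch V₁=2·200/210=1.904762
k=0 src: V=1.9048
k=1 load: inc=1.904762, refl=1.904762·-0.142857=-0.2721; V=0.000000+1.904762+-0.272109=1.6327
k=2 src: inc=-0.272109, refl=-0.272109·-0.904762=0.2462; V=1.904762+-0.272109+0.246194=1.8788
k=3 load: inc=0.246194, refl=0.246194·-0.142857=-0.0352; V=1.632653+0.246194+-0.035171=1.8437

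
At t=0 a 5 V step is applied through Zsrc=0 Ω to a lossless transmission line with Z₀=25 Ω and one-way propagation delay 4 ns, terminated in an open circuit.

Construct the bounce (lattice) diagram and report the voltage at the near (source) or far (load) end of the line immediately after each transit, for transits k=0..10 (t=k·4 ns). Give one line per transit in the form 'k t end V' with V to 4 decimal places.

0 0 source 5.0000
1 4 load 10.0000
2 8 source 5.0000
3 12 load 0.0000
4 16 source 5.0000
5 20 load 10.0000
6 24 source 5.0000
7 28 load 0.0000
8 32 source 5.0000
9 36 load 10.0000
10 40 source 5.0000

Γ_L=1.000000, Γ_S=-1.000000; launch V₁=5·25/25=5.000000
k=0 src: V=5.0000
k=1 load: inc=5.000000, refl=5.000000·1.000000=5.0000; V=0.000000+5.000000+5.000000=10.0000
k=2 src: inc=5.000000, refl=5.000000·-1.000000=-5.0000; V=5.000000+5.000000+-5.000000=5.0000
k=3 load: inc=-5.000000, refl=-5.000000·1.000000=-5.0000; V=10.000000+-5.000000+-5.000000=0.0000
k=4 src: inc=-5.000000, refl=-5.000000·-1.000000=5.0000; V=5.000000+-5.000000+5.000000=5.0000
k=5 load: inc=5.000000, refl=5.000000·1.000000=5.0000; V=0.000000+5.000000+5.000000=10.0000
k=6 src: inc=5.000000, refl=5.000000·-1.000000=-5.0000; V=5.000000+5.000000+-5.000000=5.0000
k=7 load: inc=-5.000000, refl=-5.000000·1.000000=-5.0000; V=10.000000+-5.000000+-5.000000=0.0000
k=8 src: inc=-5.000000, refl=-5.000000·-1.000000=5.0000; V=5.000000+-5.000000+5.000000=5.0000
k=9 load: inc=5.000000, refl=5.000000·1.000000=5.0000; V=0.000000+5.000000+5.000000=10.0000
k=10 src: inc=5.000000, refl=5.000000·-1.000000=-5.0000; V=5.000000+5.000000+-5.000000=5.0000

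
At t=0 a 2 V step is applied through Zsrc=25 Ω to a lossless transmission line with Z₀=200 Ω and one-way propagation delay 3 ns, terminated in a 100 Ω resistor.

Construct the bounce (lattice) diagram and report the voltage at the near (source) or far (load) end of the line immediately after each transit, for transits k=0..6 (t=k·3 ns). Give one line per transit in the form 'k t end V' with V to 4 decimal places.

0 0 source 1.7778
1 3 load 1.1852
2 6 source 1.6461
3 9 load 1.4925
4 12 source 1.6119
5 15 load 1.5721
6 18 source 1.6031

Γ_L=-0.333333, Γ_S=-0.777778; launch V₁=2·200/225=1.777778
k=0 src: V=1.7778
k=1 load: inc=1.777778, refl=1.777778·-0.333333=-0.5926; V=0.000000+1.777778+-0.592593=1.1852
k=2 src: inc=-0.592593, refl=-0.592593·-0.777778=0.4609; V=1.777778+-0.592593+0.460905=1.6461
k=3 load: inc=0.460905, refl=0.460905·-0.333333=-0.1536; V=1.185185+0.460905+-0.153635=1.4925
k=4 src: inc=-0.153635, refl=-0.153635·-0.777778=0.1195; V=1.646091+-0.153635+0.119494=1.6119
k=5 load: inc=0.119494, refl=0.119494·-0.333333=-0.0398; V=1.492455+0.119494+-0.039831=1.5721
k=6 src: inc=-0.039831, refl=-0.039831·-0.777778=0.0310; V=1.611949+-0.039831+0.030980=1.6031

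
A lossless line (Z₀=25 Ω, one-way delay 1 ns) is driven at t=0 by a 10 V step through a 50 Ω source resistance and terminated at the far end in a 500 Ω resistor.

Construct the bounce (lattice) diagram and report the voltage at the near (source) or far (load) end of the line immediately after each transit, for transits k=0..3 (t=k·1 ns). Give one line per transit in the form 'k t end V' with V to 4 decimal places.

Γ_L=0.904762, Γ_S=0.333333; launch V₁=10·25/75=3.333333
k=0 src: V=3.3333
k=1 load: inc=3.333333, refl=3.333333·0.904762=3.0159; V=0.000000+3.333333+3.015873=6.3492
k=2 src: inc=3.015873, refl=3.015873·0.333333=1.0053; V=3.333333+3.015873+1.005291=7.3545
k=3 load: inc=1.005291, refl=1.005291·0.904762=0.9095; V=6.349206+1.005291+0.909549=8.2640

0 0 source 3.3333
1 1 load 6.3492
2 2 source 7.3545
3 3 load 8.2640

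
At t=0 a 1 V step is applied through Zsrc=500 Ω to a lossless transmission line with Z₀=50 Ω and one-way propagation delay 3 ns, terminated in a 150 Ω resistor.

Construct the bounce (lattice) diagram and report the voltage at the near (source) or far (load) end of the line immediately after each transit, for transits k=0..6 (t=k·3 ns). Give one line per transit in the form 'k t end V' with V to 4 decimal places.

Γ_L=0.500000, Γ_S=0.818182; launch V₁=1·50/550=0.090909
k=0 src: V=0.0909
k=1 load: inc=0.090909, refl=0.090909·0.500000=0.0455; V=0.000000+0.090909+0.045455=0.1364
k=2 src: inc=0.045455, refl=0.045455·0.818182=0.0372; V=0.090909+0.045455+0.037190=0.1736
k=3 load: inc=0.037190, refl=0.037190·0.500000=0.0186; V=0.136364+0.037190+0.018595=0.1921
k=4 src: inc=0.018595, refl=0.018595·0.818182=0.0152; V=0.173554+0.018595+0.015214=0.2074
k=5 load: inc=0.015214, refl=0.015214·0.500000=0.0076; V=0.192149+0.015214+0.007607=0.2150
k=6 src: inc=0.007607, refl=0.007607·0.818182=0.0062; V=0.207363+0.007607+0.006224=0.2212

0 0 source 0.0909
1 3 load 0.1364
2 6 source 0.1736
3 9 load 0.1921
4 12 source 0.2074
5 15 load 0.2150
6 18 source 0.2212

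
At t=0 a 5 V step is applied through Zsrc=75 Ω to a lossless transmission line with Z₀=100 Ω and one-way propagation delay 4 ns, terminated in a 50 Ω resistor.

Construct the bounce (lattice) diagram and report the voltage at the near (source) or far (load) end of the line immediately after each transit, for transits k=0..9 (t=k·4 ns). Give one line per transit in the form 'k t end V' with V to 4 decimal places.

0 0 source 2.8571
1 4 load 1.9048
2 8 source 2.0408
3 12 load 1.9955
4 16 source 2.0019
5 20 load 1.9998
6 24 source 2.0001
7 28 load 2.0000
8 32 source 2.0000
9 36 load 2.0000

Γ_L=-0.333333, Γ_S=-0.142857; launch V₁=5·100/175=2.857143
k=0 src: V=2.8571
k=1 load: inc=2.857143, refl=2.857143·-0.333333=-0.9524; V=0.000000+2.857143+-0.952381=1.9048
k=2 src: inc=-0.952381, refl=-0.952381·-0.142857=0.1361; V=2.857143+-0.952381+0.136054=2.0408
k=3 load: inc=0.136054, refl=0.136054·-0.333333=-0.0454; V=1.904762+0.136054+-0.045351=1.9955
k=4 src: inc=-0.045351, refl=-0.045351·-0.142857=0.0065; V=2.040816+-0.045351+0.006479=2.0019
k=5 load: inc=0.006479, refl=0.006479·-0.333333=-0.0022; V=1.995465+0.006479+-0.002160=1.9998
k=6 src: inc=-0.002160, refl=-0.002160·-0.142857=0.0003; V=2.001944+-0.002160+0.000309=2.0001
k=7 load: inc=0.000309, refl=0.000309·-0.333333=-0.0001; V=1.999784+0.000309+-0.000103=2.0000
k=8 src: inc=-0.000103, refl=-0.000103·-0.142857=0.0000; V=2.000093+-0.000103+0.000015=2.0000
k=9 load: inc=0.000015, refl=0.000015·-0.333333=-0.0000; V=1.999990+0.000015+-0.000005=2.0000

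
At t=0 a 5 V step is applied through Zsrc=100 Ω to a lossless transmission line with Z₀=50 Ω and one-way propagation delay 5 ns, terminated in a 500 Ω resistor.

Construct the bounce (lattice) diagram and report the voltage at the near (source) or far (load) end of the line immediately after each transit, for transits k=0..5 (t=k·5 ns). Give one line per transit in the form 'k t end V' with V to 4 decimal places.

Γ_L=0.818182, Γ_S=0.333333; launch V₁=5·50/150=1.666667
k=0 src: V=1.6667
k=1 load: inc=1.666667, refl=1.666667·0.818182=1.3636; V=0.000000+1.666667+1.363636=3.0303
k=2 src: inc=1.363636, refl=1.363636·0.333333=0.4545; V=1.666667+1.363636+0.454545=3.4848
k=3 load: inc=0.454545, refl=0.454545·0.818182=0.3719; V=3.030303+0.454545+0.371901=3.8567
k=4 src: inc=0.371901, refl=0.371901·0.333333=0.1240; V=3.484848+0.371901+0.123967=3.9807
k=5 load: inc=0.123967, refl=0.123967·0.818182=0.1014; V=3.856749+0.123967+0.101427=4.0821

0 0 source 1.6667
1 5 load 3.0303
2 10 source 3.4848
3 15 load 3.8567
4 20 source 3.9807
5 25 load 4.0821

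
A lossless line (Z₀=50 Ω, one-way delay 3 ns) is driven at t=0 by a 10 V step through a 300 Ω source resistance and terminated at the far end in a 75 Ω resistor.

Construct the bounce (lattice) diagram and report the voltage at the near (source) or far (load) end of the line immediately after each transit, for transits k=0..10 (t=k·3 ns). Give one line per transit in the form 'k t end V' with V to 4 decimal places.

Γ_L=0.200000, Γ_S=0.714286; launch V₁=10·50/350=1.428571
k=0 src: V=1.4286
k=1 load: inc=1.428571, refl=1.428571·0.200000=0.2857; V=0.000000+1.428571+0.285714=1.7143
k=2 src: inc=0.285714, refl=0.285714·0.714286=0.2041; V=1.428571+0.285714+0.204082=1.9184
k=3 load: inc=0.204082, refl=0.204082·0.200000=0.0408; V=1.714286+0.204082+0.040816=1.9592
k=4 src: inc=0.040816, refl=0.040816·0.714286=0.0292; V=1.918367+0.040816+0.029155=1.9883
k=5 load: inc=0.029155, refl=0.029155·0.200000=0.0058; V=1.959184+0.029155+0.005831=1.9942
k=6 src: inc=0.005831, refl=0.005831·0.714286=0.0042; V=1.988338+0.005831+0.004165=1.9983
k=7 load: inc=0.004165, refl=0.004165·0.200000=0.0008; V=1.994169+0.004165+0.000833=1.9992
k=8 src: inc=0.000833, refl=0.000833·0.714286=0.0006; V=1.998334+0.000833+0.000595=1.9998
k=9 load: inc=0.000595, refl=0.000595·0.200000=0.0001; V=1.999167+0.000595+0.000119=1.9999
k=10 src: inc=0.000119, refl=0.000119·0.714286=0.0001; V=1.999762+0.000119+0.000085=2.0000

0 0 source 1.4286
1 3 load 1.7143
2 6 source 1.9184
3 9 load 1.9592
4 12 source 1.9883
5 15 load 1.9942
6 18 source 1.9983
7 21 load 1.9992
8 24 source 1.9998
9 27 load 1.9999
10 30 source 2.0000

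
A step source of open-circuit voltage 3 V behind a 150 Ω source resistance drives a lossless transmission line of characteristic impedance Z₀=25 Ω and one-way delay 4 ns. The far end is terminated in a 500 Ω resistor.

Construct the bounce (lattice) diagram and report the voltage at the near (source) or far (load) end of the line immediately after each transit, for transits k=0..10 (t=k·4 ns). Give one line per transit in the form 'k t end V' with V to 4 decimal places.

Γ_L=0.904762, Γ_S=0.714286; launch V₁=3·25/175=0.428571
k=0 src: V=0.4286
k=1 load: inc=0.428571, refl=0.428571·0.904762=0.3878; V=0.000000+0.428571+0.387755=0.8163
k=2 src: inc=0.387755, refl=0.387755·0.714286=0.2770; V=0.428571+0.387755+0.276968=1.0933
k=3 load: inc=0.276968, refl=0.276968·0.904762=0.2506; V=0.816327+0.276968+0.250590=1.3439
k=4 src: inc=0.250590, refl=0.250590·0.714286=0.1790; V=1.093294+0.250590+0.178993=1.5229
k=5 load: inc=0.178993, refl=0.178993·0.904762=0.1619; V=1.343884+0.178993+0.161946=1.6848
k=6 src: inc=0.161946, refl=0.161946·0.714286=0.1157; V=1.522877+0.161946+0.115676=1.8005
k=7 load: inc=0.115676, refl=0.115676·0.904762=0.1047; V=1.684823+0.115676+0.104659=1.9052
k=8 src: inc=0.104659, refl=0.104659·0.714286=0.0748; V=1.800499+0.104659+0.074756=1.9799
k=9 load: inc=0.074756, refl=0.074756·0.904762=0.0676; V=1.905158+0.074756+0.067637=2.0476
k=10 src: inc=0.067637, refl=0.067637·0.714286=0.0483; V=1.979914+0.067637+0.048312=2.0959

0 0 source 0.4286
1 4 load 0.8163
2 8 source 1.0933
3 12 load 1.3439
4 16 source 1.5229
5 20 load 1.6848
6 24 source 1.8005
7 28 load 1.9052
8 32 source 1.9799
9 36 load 2.0476
10 40 source 2.0959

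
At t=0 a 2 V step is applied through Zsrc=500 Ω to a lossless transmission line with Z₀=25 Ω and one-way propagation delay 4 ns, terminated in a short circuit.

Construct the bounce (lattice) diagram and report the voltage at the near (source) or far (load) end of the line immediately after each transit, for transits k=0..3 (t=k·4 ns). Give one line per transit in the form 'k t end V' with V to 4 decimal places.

Γ_L=-1.000000, Γ_S=0.904762; launch V₁=2·25/525=0.095238
k=0 src: V=0.0952
k=1 load: inc=0.095238, refl=0.095238·-1.000000=-0.0952; V=0.000000+0.095238+-0.095238=0.0000
k=2 src: inc=-0.095238, refl=-0.095238·0.904762=-0.0862; V=0.095238+-0.095238+-0.086168=-0.0862
k=3 load: inc=-0.086168, refl=-0.086168·-1.000000=0.0862; V=0.000000+-0.086168+0.086168=0.0000

0 0 source 0.0952
1 4 load 0.0000
2 8 source -0.0862
3 12 load 0.0000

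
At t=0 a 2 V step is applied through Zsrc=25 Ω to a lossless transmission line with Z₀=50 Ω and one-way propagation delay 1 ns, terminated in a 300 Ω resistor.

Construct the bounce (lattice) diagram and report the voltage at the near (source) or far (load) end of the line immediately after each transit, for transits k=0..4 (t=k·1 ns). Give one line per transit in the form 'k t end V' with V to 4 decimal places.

Γ_L=0.714286, Γ_S=-0.333333; launch V₁=2·50/75=1.333333
k=0 src: V=1.3333
k=1 load: inc=1.333333, refl=1.333333·0.714286=0.9524; V=0.000000+1.333333+0.952381=2.2857
k=2 src: inc=0.952381, refl=0.952381·-0.333333=-0.3175; V=1.333333+0.952381+-0.317460=1.9683
k=3 load: inc=-0.317460, refl=-0.317460·0.714286=-0.2268; V=2.285714+-0.317460+-0.226757=1.7415
k=4 src: inc=-0.226757, refl=-0.226757·-0.333333=0.0756; V=1.968254+-0.226757+0.075586=1.8171

0 0 source 1.3333
1 1 load 2.2857
2 2 source 1.9683
3 3 load 1.7415
4 4 source 1.8171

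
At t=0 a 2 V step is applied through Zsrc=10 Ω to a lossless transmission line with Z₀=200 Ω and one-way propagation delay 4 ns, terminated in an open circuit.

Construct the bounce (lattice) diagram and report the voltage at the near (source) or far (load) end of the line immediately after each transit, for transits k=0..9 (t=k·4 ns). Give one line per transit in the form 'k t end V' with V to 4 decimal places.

Γ_L=1.000000, Γ_S=-0.904762; launch V₁=2·200/210=1.904762
k=0 src: V=1.9048
k=1 load: inc=1.904762, refl=1.904762·1.000000=1.9048; V=0.000000+1.904762+1.904762=3.8095
k=2 src: inc=1.904762, refl=1.904762·-0.904762=-1.7234; V=1.904762+1.904762+-1.723356=2.0862
k=3 load: inc=-1.723356, refl=-1.723356·1.000000=-1.7234; V=3.809524+-1.723356+-1.723356=0.3628
k=4 src: inc=-1.723356, refl=-1.723356·-0.904762=1.5592; V=2.086168+-1.723356+1.559227=1.9220
k=5 load: inc=1.559227, refl=1.559227·1.000000=1.5592; V=0.362812+1.559227+1.559227=3.4813
k=6 src: inc=1.559227, refl=1.559227·-0.904762=-1.4107; V=1.922039+1.559227+-1.410729=2.0705
k=7 load: inc=-1.410729, refl=-1.410729·1.000000=-1.4107; V=3.481266+-1.410729+-1.410729=0.6598
k=8 src: inc=-1.410729, refl=-1.410729·-0.904762=1.2764; V=2.070536+-1.410729+1.276374=1.9362
k=9 load: inc=1.276374, refl=1.276374·1.000000=1.2764; V=0.659807+1.276374+1.276374=3.2126

0 0 source 1.9048
1 4 load 3.8095
2 8 source 2.0862
3 12 load 0.3628
4 16 source 1.9220
5 20 load 3.4813
6 24 source 2.0705
7 28 load 0.6598
8 32 source 1.9362
9 36 load 3.2126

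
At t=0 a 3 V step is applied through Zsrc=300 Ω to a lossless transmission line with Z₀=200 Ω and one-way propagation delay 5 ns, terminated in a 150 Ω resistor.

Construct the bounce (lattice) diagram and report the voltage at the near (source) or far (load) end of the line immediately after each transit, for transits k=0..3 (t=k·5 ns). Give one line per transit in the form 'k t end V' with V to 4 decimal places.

Γ_L=-0.142857, Γ_S=0.200000; launch V₁=3·200/500=1.200000
k=0 src: V=1.2000
k=1 load: inc=1.200000, refl=1.200000·-0.142857=-0.1714; V=0.000000+1.200000+-0.171429=1.0286
k=2 src: inc=-0.171429, refl=-0.171429·0.200000=-0.0343; V=1.200000+-0.171429+-0.034286=0.9943
k=3 load: inc=-0.034286, refl=-0.034286·-0.142857=0.0049; V=1.028571+-0.034286+0.004898=0.9992

0 0 source 1.2000
1 5 load 1.0286
2 10 source 0.9943
3 15 load 0.9992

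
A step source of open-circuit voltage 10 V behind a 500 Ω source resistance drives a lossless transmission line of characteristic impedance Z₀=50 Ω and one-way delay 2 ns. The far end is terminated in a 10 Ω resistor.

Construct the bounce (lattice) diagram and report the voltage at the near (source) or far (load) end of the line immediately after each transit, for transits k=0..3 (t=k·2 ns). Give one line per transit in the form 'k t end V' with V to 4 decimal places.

0 0 source 0.9091
1 2 load 0.3030
2 4 source -0.1928
3 6 load 0.1377

Γ_L=-0.666667, Γ_S=0.818182; launch V₁=10·50/550=0.909091
k=0 src: V=0.9091
k=1 load: inc=0.909091, refl=0.909091·-0.666667=-0.6061; V=0.000000+0.909091+-0.606061=0.3030
k=2 src: inc=-0.606061, refl=-0.606061·0.818182=-0.4959; V=0.909091+-0.606061+-0.495868=-0.1928
k=3 load: inc=-0.495868, refl=-0.495868·-0.666667=0.3306; V=0.303030+-0.495868+0.330579=0.1377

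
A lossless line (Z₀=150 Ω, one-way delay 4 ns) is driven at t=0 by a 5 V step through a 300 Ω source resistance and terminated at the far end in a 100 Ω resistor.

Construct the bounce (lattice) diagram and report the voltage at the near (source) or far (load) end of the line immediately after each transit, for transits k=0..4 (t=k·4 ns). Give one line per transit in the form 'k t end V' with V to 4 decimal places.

0 0 source 1.6667
1 4 load 1.3333
2 8 source 1.2222
3 12 load 1.2444
4 16 source 1.2519

Γ_L=-0.200000, Γ_S=0.333333; launch V₁=5·150/450=1.666667
k=0 src: V=1.6667
k=1 load: inc=1.666667, refl=1.666667·-0.200000=-0.3333; V=0.000000+1.666667+-0.333333=1.3333
k=2 src: inc=-0.333333, refl=-0.333333·0.333333=-0.1111; V=1.666667+-0.333333+-0.111111=1.2222
k=3 load: inc=-0.111111, refl=-0.111111·-0.200000=0.0222; V=1.333333+-0.111111+0.022222=1.2444
k=4 src: inc=0.022222, refl=0.022222·0.333333=0.0074; V=1.222222+0.022222+0.007407=1.2519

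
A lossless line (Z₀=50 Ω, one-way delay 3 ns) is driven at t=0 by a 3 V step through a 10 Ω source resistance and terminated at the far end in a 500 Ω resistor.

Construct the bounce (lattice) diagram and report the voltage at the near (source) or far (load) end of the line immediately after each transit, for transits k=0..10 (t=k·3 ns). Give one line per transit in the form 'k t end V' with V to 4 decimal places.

Γ_L=0.818182, Γ_S=-0.666667; launch V₁=3·50/60=2.500000
k=0 src: V=2.5000
k=1 load: inc=2.500000, refl=2.500000·0.818182=2.0455; V=0.000000+2.500000+2.045455=4.5455
k=2 src: inc=2.045455, refl=2.045455·-0.666667=-1.3636; V=2.500000+2.045455+-1.363636=3.1818
k=3 load: inc=-1.363636, refl=-1.363636·0.818182=-1.1157; V=4.545455+-1.363636+-1.115702=2.0661
k=4 src: inc=-1.115702, refl=-1.115702·-0.666667=0.7438; V=3.181818+-1.115702+0.743802=2.8099
k=5 load: inc=0.743802, refl=0.743802·0.818182=0.6086; V=2.066116+0.743802+0.608565=3.4185
k=6 src: inc=0.608565, refl=0.608565·-0.666667=-0.4057; V=2.809917+0.608565+-0.405710=3.0128
k=7 load: inc=-0.405710, refl=-0.405710·0.818182=-0.3319; V=3.418482+-0.405710+-0.331945=2.6808
k=8 src: inc=-0.331945, refl=-0.331945·-0.666667=0.2213; V=3.012772+-0.331945+0.221296=2.9021
k=9 load: inc=0.221296, refl=0.221296·0.818182=0.1811; V=2.680828+0.221296+0.181061=3.0832
k=10 src: inc=0.181061, refl=0.181061·-0.666667=-0.1207; V=2.902124+0.181061+-0.120707=2.9625

0 0 source 2.5000
1 3 load 4.5455
2 6 source 3.1818
3 9 load 2.0661
4 12 source 2.8099
5 15 load 3.4185
6 18 source 3.0128
7 21 load 2.6808
8 24 source 2.9021
9 27 load 3.0832
10 30 source 2.9625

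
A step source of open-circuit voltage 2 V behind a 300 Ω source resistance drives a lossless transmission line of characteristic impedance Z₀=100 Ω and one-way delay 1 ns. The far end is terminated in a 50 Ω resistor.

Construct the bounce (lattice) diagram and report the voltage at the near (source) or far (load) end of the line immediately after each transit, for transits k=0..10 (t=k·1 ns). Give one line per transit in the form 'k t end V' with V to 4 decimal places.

0 0 source 0.5000
1 1 load 0.3333
2 2 source 0.2500
3 3 load 0.2778
4 4 source 0.2917
5 5 load 0.2870
6 6 source 0.2847
7 7 load 0.2855
8 8 source 0.2859
9 9 load 0.2858
10 10 source 0.2857

Γ_L=-0.333333, Γ_S=0.500000; launch V₁=2·100/400=0.500000
k=0 src: V=0.5000
k=1 load: inc=0.500000, refl=0.500000·-0.333333=-0.1667; V=0.000000+0.500000+-0.166667=0.3333
k=2 src: inc=-0.166667, refl=-0.166667·0.500000=-0.0833; V=0.500000+-0.166667+-0.083333=0.2500
k=3 load: inc=-0.083333, refl=-0.083333·-0.333333=0.0278; V=0.333333+-0.083333+0.027778=0.2778
k=4 src: inc=0.027778, refl=0.027778·0.500000=0.0139; V=0.250000+0.027778+0.013889=0.2917
k=5 load: inc=0.013889, refl=0.013889·-0.333333=-0.0046; V=0.277778+0.013889+-0.004630=0.2870
k=6 src: inc=-0.004630, refl=-0.004630·0.500000=-0.0023; V=0.291667+-0.004630+-0.002315=0.2847
k=7 load: inc=-0.002315, refl=-0.002315·-0.333333=0.0008; V=0.287037+-0.002315+0.000772=0.2855
k=8 src: inc=0.000772, refl=0.000772·0.500000=0.0004; V=0.284722+0.000772+0.000386=0.2859
k=9 load: inc=0.000386, refl=0.000386·-0.333333=-0.0001; V=0.285494+0.000386+-0.000129=0.2858
k=10 src: inc=-0.000129, refl=-0.000129·0.500000=-0.0001; V=0.285880+-0.000129+-0.000064=0.2857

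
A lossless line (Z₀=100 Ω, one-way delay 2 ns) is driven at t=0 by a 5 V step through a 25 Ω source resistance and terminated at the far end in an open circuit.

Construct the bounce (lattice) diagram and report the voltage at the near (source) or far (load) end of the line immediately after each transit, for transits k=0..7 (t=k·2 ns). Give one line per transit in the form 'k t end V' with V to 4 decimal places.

Γ_L=1.000000, Γ_S=-0.600000; launch V₁=5·100/125=4.000000
k=0 src: V=4.0000
k=1 load: inc=4.000000, refl=4.000000·1.000000=4.0000; V=0.000000+4.000000+4.000000=8.0000
k=2 src: inc=4.000000, refl=4.000000·-0.600000=-2.4000; V=4.000000+4.000000+-2.400000=5.6000
k=3 load: inc=-2.400000, refl=-2.400000·1.000000=-2.4000; V=8.000000+-2.400000+-2.400000=3.2000
k=4 src: inc=-2.400000, refl=-2.400000·-0.600000=1.4400; V=5.600000+-2.400000+1.440000=4.6400
k=5 load: inc=1.440000, refl=1.440000·1.000000=1.4400; V=3.200000+1.440000+1.440000=6.0800
k=6 src: inc=1.440000, refl=1.440000·-0.600000=-0.8640; V=4.640000+1.440000+-0.864000=5.2160
k=7 load: inc=-0.864000, refl=-0.864000·1.000000=-0.8640; V=6.080000+-0.864000+-0.864000=4.3520

0 0 source 4.0000
1 2 load 8.0000
2 4 source 5.6000
3 6 load 3.2000
4 8 source 4.6400
5 10 load 6.0800
6 12 source 5.2160
7 14 load 4.3520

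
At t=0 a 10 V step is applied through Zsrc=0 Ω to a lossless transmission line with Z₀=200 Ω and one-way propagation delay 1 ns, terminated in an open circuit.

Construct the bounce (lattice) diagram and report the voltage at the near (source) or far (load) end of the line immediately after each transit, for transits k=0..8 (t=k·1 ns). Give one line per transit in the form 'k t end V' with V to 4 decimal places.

0 0 source 10.0000
1 1 load 20.0000
2 2 source 10.0000
3 3 load 0.0000
4 4 source 10.0000
5 5 load 20.0000
6 6 source 10.0000
7 7 load 0.0000
8 8 source 10.0000

Γ_L=1.000000, Γ_S=-1.000000; launch V₁=10·200/200=10.000000
k=0 src: V=10.0000
k=1 load: inc=10.000000, refl=10.000000·1.000000=10.0000; V=0.000000+10.000000+10.000000=20.0000
k=2 src: inc=10.000000, refl=10.000000·-1.000000=-10.0000; V=10.000000+10.000000+-10.000000=10.0000
k=3 load: inc=-10.000000, refl=-10.000000·1.000000=-10.0000; V=20.000000+-10.000000+-10.000000=0.0000
k=4 src: inc=-10.000000, refl=-10.000000·-1.000000=10.0000; V=10.000000+-10.000000+10.000000=10.0000
k=5 load: inc=10.000000, refl=10.000000·1.000000=10.0000; V=0.000000+10.000000+10.000000=20.0000
k=6 src: inc=10.000000, refl=10.000000·-1.000000=-10.0000; V=10.000000+10.000000+-10.000000=10.0000
k=7 load: inc=-10.000000, refl=-10.000000·1.000000=-10.0000; V=20.000000+-10.000000+-10.000000=0.0000
k=8 src: inc=-10.000000, refl=-10.000000·-1.000000=10.0000; V=10.000000+-10.000000+10.000000=10.0000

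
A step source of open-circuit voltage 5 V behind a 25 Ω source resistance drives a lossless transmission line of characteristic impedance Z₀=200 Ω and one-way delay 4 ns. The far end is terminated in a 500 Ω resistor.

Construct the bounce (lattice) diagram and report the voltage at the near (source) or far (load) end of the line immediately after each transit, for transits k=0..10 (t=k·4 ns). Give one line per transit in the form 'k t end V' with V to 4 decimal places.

Γ_L=0.428571, Γ_S=-0.777778; launch V₁=5·200/225=4.444444
k=0 src: V=4.4444
k=1 load: inc=4.444444, refl=4.444444·0.428571=1.9048; V=0.000000+4.444444+1.904762=6.3492
k=2 src: inc=1.904762, refl=1.904762·-0.777778=-1.4815; V=4.444444+1.904762+-1.481481=4.8677
k=3 load: inc=-1.481481, refl=-1.481481·0.428571=-0.6349; V=6.349206+-1.481481+-0.634921=4.2328
k=4 src: inc=-0.634921, refl=-0.634921·-0.777778=0.4938; V=4.867725+-0.634921+0.493827=4.7266
k=5 load: inc=0.493827, refl=0.493827·0.428571=0.2116; V=4.232804+0.493827+0.211640=4.9383
k=6 src: inc=0.211640, refl=0.211640·-0.777778=-0.1646; V=4.726631+0.211640+-0.164609=4.7737
k=7 load: inc=-0.164609, refl=-0.164609·0.428571=-0.0705; V=4.938272+-0.164609+-0.070547=4.7031
k=8 src: inc=-0.070547, refl=-0.070547·-0.777778=0.0549; V=4.773663+-0.070547+0.054870=4.7580
k=9 load: inc=0.054870, refl=0.054870·0.428571=0.0235; V=4.703116+0.054870+0.023516=4.7815
k=10 src: inc=0.023516, refl=0.023516·-0.777778=-0.0183; V=4.757985+0.023516+-0.018290=4.7632

0 0 source 4.4444
1 4 load 6.3492
2 8 source 4.8677
3 12 load 4.2328
4 16 source 4.7266
5 20 load 4.9383
6 24 source 4.7737
7 28 load 4.7031
8 32 source 4.7580
9 36 load 4.7815
10 40 source 4.7632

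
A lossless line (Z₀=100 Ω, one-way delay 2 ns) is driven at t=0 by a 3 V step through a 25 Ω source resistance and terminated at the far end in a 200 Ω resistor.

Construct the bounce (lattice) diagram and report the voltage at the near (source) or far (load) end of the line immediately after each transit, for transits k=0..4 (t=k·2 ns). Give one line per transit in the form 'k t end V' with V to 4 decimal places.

0 0 source 2.4000
1 2 load 3.2000
2 4 source 2.7200
3 6 load 2.5600
4 8 source 2.6560

Γ_L=0.333333, Γ_S=-0.600000; launch V₁=3·100/125=2.400000
k=0 src: V=2.4000
k=1 load: inc=2.400000, refl=2.400000·0.333333=0.8000; V=0.000000+2.400000+0.800000=3.2000
k=2 src: inc=0.800000, refl=0.800000·-0.600000=-0.4800; V=2.400000+0.800000+-0.480000=2.7200
k=3 load: inc=-0.480000, refl=-0.480000·0.333333=-0.1600; V=3.200000+-0.480000+-0.160000=2.5600
k=4 src: inc=-0.160000, refl=-0.160000·-0.600000=0.0960; V=2.720000+-0.160000+0.096000=2.6560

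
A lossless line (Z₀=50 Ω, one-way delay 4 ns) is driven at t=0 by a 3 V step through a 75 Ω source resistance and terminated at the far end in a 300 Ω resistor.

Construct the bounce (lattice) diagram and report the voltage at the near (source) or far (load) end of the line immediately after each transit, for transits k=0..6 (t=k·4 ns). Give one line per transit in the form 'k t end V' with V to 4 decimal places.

Γ_L=0.714286, Γ_S=0.200000; launch V₁=3·50/125=1.200000
k=0 src: V=1.2000
k=1 load: inc=1.200000, refl=1.200000·0.714286=0.8571; V=0.000000+1.200000+0.857143=2.0571
k=2 src: inc=0.857143, refl=0.857143·0.200000=0.1714; V=1.200000+0.857143+0.171429=2.2286
k=3 load: inc=0.171429, refl=0.171429·0.714286=0.1224; V=2.057143+0.171429+0.122449=2.3510
k=4 src: inc=0.122449, refl=0.122449·0.200000=0.0245; V=2.228571+0.122449+0.024490=2.3755
k=5 load: inc=0.024490, refl=0.024490·0.714286=0.0175; V=2.351020+0.024490+0.017493=2.3930
k=6 src: inc=0.017493, refl=0.017493·0.200000=0.0035; V=2.375510+0.017493+0.003499=2.3965

0 0 source 1.2000
1 4 load 2.0571
2 8 source 2.2286
3 12 load 2.3510
4 16 source 2.3755
5 20 load 2.3930
6 24 source 2.3965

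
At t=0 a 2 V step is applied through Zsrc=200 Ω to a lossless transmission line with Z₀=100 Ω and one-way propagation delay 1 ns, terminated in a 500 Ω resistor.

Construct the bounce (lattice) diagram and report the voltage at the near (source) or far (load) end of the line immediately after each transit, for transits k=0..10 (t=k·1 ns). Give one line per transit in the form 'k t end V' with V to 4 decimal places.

0 0 source 0.6667
1 1 load 1.1111
2 2 source 1.2593
3 3 load 1.3580
4 4 source 1.3909
5 5 load 1.4129
6 6 source 1.4202
7 7 load 1.4251
8 8 source 1.4267
9 9 load 1.4278
10 10 source 1.4282

Γ_L=0.666667, Γ_S=0.333333; launch V₁=2·100/300=0.666667
k=0 src: V=0.6667
k=1 load: inc=0.666667, refl=0.666667·0.666667=0.4444; V=0.000000+0.666667+0.444444=1.1111
k=2 src: inc=0.444444, refl=0.444444·0.333333=0.1481; V=0.666667+0.444444+0.148148=1.2593
k=3 load: inc=0.148148, refl=0.148148·0.666667=0.0988; V=1.111111+0.148148+0.098765=1.3580
k=4 src: inc=0.098765, refl=0.098765·0.333333=0.0329; V=1.259259+0.098765+0.032922=1.3909
k=5 load: inc=0.032922, refl=0.032922·0.666667=0.0219; V=1.358025+0.032922+0.021948=1.4129
k=6 src: inc=0.021948, refl=0.021948·0.333333=0.0073; V=1.390947+0.021948+0.007316=1.4202
k=7 load: inc=0.007316, refl=0.007316·0.666667=0.0049; V=1.412894+0.007316+0.004877=1.4251
k=8 src: inc=0.004877, refl=0.004877·0.333333=0.0016; V=1.420210+0.004877+0.001626=1.4267
k=9 load: inc=0.001626, refl=0.001626·0.666667=0.0011; V=1.425088+0.001626+0.001084=1.4278
k=10 src: inc=0.001084, refl=0.001084·0.333333=0.0004; V=1.426713+0.001084+0.000361=1.4282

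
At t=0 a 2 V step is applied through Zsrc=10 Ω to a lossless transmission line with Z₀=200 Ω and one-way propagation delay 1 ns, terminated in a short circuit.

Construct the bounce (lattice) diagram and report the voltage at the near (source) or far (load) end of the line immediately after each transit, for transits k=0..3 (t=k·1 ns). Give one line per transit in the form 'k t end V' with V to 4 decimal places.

Γ_L=-1.000000, Γ_S=-0.904762; launch V₁=2·200/210=1.904762
k=0 src: V=1.9048
k=1 load: inc=1.904762, refl=1.904762·-1.000000=-1.9048; V=0.000000+1.904762+-1.904762=0.0000
k=2 src: inc=-1.904762, refl=-1.904762·-0.904762=1.7234; V=1.904762+-1.904762+1.723356=1.7234
k=3 load: inc=1.723356, refl=1.723356·-1.000000=-1.7234; V=0.000000+1.723356+-1.723356=0.0000

0 0 source 1.9048
1 1 load 0.0000
2 2 source 1.7234
3 3 load 0.0000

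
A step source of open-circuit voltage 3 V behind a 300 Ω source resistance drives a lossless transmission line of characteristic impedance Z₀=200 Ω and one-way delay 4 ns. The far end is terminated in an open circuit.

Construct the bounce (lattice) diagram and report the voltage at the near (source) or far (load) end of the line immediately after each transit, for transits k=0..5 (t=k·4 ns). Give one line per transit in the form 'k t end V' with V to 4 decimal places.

Γ_L=1.000000, Γ_S=0.200000; launch V₁=3·200/500=1.200000
k=0 src: V=1.2000
k=1 load: inc=1.200000, refl=1.200000·1.000000=1.2000; V=0.000000+1.200000+1.200000=2.4000
k=2 src: inc=1.200000, refl=1.200000·0.200000=0.2400; V=1.200000+1.200000+0.240000=2.6400
k=3 load: inc=0.240000, refl=0.240000·1.000000=0.2400; V=2.400000+0.240000+0.240000=2.8800
k=4 src: inc=0.240000, refl=0.240000·0.200000=0.0480; V=2.640000+0.240000+0.048000=2.9280
k=5 load: inc=0.048000, refl=0.048000·1.000000=0.0480; V=2.880000+0.048000+0.048000=2.9760

0 0 source 1.2000
1 4 load 2.4000
2 8 source 2.6400
3 12 load 2.8800
4 16 source 2.9280
5 20 load 2.9760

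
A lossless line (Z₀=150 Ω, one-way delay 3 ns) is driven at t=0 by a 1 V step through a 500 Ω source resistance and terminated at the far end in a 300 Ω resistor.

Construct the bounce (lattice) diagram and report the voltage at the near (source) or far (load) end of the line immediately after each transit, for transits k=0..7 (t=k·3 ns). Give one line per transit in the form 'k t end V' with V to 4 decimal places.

Γ_L=0.333333, Γ_S=0.538462; launch V₁=1·150/650=0.230769
k=0 src: V=0.2308
k=1 load: inc=0.230769, refl=0.230769·0.333333=0.0769; V=0.000000+0.230769+0.076923=0.3077
k=2 src: inc=0.076923, refl=0.076923·0.538462=0.0414; V=0.230769+0.076923+0.041420=0.3491
k=3 load: inc=0.041420, refl=0.041420·0.333333=0.0138; V=0.307692+0.041420+0.013807=0.3629
k=4 src: inc=0.013807, refl=0.013807·0.538462=0.0074; V=0.349112+0.013807+0.007434=0.3704
k=5 load: inc=0.007434, refl=0.007434·0.333333=0.0025; V=0.362919+0.007434+0.002478=0.3728
k=6 src: inc=0.002478, refl=0.002478·0.538462=0.0013; V=0.370354+0.002478+0.001334=0.3742
k=7 load: inc=0.001334, refl=0.001334·0.333333=0.0004; V=0.372832+0.001334+0.000445=0.3746

0 0 source 0.2308
1 3 load 0.3077
2 6 source 0.3491
3 9 load 0.3629
4 12 source 0.3704
5 15 load 0.3728
6 18 source 0.3742
7 21 load 0.3746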